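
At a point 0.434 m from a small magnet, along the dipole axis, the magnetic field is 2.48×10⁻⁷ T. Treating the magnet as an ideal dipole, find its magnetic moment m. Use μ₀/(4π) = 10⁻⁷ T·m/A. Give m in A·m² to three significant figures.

m ≈ 0.101 A·m²

On axis B = (μ₀/4π)·2m/r³, so m = Br³·4π/(μ₀·2).
m = (2.48×10⁻⁷)·(0.434)³ / (2·10⁻⁷) = 0.1014 A·m².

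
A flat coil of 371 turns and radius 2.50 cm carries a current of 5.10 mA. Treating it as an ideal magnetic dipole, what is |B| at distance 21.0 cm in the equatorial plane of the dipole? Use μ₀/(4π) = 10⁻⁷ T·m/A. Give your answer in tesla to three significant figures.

B ≈ 4.01×10⁻⁸ T

m = NIA = NIπa² = 371·(0.00510)·π·(0.0250)² = 0.003715 A·m².
In the equatorial plane B = (μ₀/4π)·m/r³ (half the axial value).
B = (10⁻⁷)·(0.003715) / (0.210)³ = 4.011×10⁻⁸ T.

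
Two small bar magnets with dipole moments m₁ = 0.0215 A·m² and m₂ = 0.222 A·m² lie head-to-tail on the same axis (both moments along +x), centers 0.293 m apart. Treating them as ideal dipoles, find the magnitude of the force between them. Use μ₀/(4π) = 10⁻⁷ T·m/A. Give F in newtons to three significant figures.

On-axis B of dipole 1: B = (μ₀/4π)·2m₁/r³. Force on dipole 2: F = m₂·dB/dr.
dB/dr = −(μ₀/4π)·6m₁/r⁴, so |F| = (μ₀/4π)·6m₁m₂/r⁴.
F = 6(10⁻⁷)(0.0215)(0.222)/(0.293)⁴ = 3.886×10⁻⁷ N.

F ≈ 3.89×10⁻⁷ N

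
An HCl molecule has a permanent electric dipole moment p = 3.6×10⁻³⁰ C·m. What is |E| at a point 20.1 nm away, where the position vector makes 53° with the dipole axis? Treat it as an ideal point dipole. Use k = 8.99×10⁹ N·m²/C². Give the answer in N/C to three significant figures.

E ≈ 5760 N/C

At angle θ the dipole field magnitude is E = (kp/r³)·√(1 + 3cos²θ).
kp/r³ = (8.99×10⁹)(3.60×10⁻³⁰) / (2.01×10⁻⁸)³ = 3985 N/C.
√(1 + 3cos²53°) = √(1 + 3·0.3622) = √2.0865 ≈ 1.4445.
E ≈ 3985 × 1.444 = 5757 N/C.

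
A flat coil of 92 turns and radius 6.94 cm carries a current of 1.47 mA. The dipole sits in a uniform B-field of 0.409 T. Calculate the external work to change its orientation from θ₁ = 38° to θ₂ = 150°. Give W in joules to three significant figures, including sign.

m = NIA = NIπa² = 92·(0.00147)·π·(0.0694)² = 0.002046 A·m².
W_ext = ΔU = −mB cosθ₂ + mB cosθ₁ = mB(cosθ₁ − cosθ₂).
W = (0.002046)(0.409)·(cos38° − cos150°) = (8.368×10⁻⁴)·(+1.6540) = 0.001384 J.

W ≈ 0.00138 J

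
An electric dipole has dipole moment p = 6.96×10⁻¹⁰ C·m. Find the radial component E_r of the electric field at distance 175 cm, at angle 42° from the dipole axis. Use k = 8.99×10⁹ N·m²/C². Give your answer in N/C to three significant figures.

E_r ≈ 1.74 N/C

For a dipole, E_r = (2kp cosθ)/r³.
kp/r³ = (8.99×10⁹)(6.96×10⁻¹⁰)/(1.75)³ = 1.167 N/C.
E_r = 2·1.167·cos42° = 1.735 N/C.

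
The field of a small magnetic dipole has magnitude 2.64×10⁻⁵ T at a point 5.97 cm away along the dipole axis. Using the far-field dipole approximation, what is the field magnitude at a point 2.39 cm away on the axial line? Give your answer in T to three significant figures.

Dipole fields scale as 1/r³ in the far field; the geometry is the same at both points.
B₂ = B₁ · (r₁/r₂)³ = 2.64×10⁻⁵ · (5.97/2.39)³.
(r₁/r₂)³ = (2.498)³ = 15.59.
B₂ ≈ 4.115×10⁻⁴ T.

B ≈ 4.11×10⁻⁴ T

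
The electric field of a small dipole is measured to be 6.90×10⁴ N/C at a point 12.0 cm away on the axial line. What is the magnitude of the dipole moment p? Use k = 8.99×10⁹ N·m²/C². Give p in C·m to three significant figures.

On axis E = 2kp/r³, so p = Er³/(2k).
p = (6.90×10⁴)·(0.120)³ / (2·8.99×10⁹) = 6.631×10⁻⁹ C·m.

p ≈ 6.63×10⁻⁹ C·m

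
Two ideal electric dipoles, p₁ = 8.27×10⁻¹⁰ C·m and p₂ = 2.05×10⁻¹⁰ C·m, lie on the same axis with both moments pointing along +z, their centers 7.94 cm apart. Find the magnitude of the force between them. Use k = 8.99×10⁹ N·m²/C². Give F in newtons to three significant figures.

F ≈ 2.30×10⁻⁴ N

On-axis field of dipole 1 at distance r: E = 2kp₁/r³. Force on dipole 2 is F = p₂·dE/dr (gradient along axis).
dE/dr = −6kp₁/r⁴, so |F| = 6kp₁p₂/r⁴ (attractive for aligned moments).
F = 6(8.99×10⁹)(8.27×10⁻¹⁰)(2.05×10⁻¹⁰)/(0.0794)⁴ = 2.301×10⁻⁴ N.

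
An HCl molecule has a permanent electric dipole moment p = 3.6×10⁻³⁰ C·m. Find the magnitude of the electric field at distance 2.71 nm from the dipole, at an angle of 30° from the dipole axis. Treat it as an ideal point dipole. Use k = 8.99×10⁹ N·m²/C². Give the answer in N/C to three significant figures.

At angle θ the dipole field magnitude is E = (kp/r³)·√(1 + 3cos²θ).
kp/r³ = (8.99×10⁹)(3.60×10⁻³⁰) / (2.71×10⁻⁹)³ = 1.626×10⁶ N/C.
√(1 + 3cos²30°) = √(1 + 3·0.7500) = √3.2500 ≈ 1.8028.
E ≈ 1.626×10⁶ × 1.803 = 2.932×10⁶ N/C.

E ≈ 2.93×10⁶ N/C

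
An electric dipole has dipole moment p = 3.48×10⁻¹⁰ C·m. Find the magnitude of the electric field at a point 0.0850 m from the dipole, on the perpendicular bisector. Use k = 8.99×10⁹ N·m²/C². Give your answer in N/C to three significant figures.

On the perpendicular bisector E = kp/r³ (half the axial value at the same distance).
E = (8.99×10⁹)(3.48×10⁻¹⁰) / (0.0850)³ = 5094 N/C.

E ≈ 5090 N/C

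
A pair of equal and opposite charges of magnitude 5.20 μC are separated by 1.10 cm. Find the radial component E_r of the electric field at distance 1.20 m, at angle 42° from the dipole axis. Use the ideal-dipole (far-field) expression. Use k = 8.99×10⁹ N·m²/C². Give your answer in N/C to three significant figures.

Dipole moment p = qd = (5.20×10⁻⁶ C)(0.0110 m) = 5.72×10⁻⁸ C·m.
For a dipole, E_r = (2kp cosθ)/r³.
kp/r³ = (8.99×10⁹)(5.72×10⁻⁸)/(1.20)³ = 297.6 N/C.
E_r = 2·297.6·cos42° = 442.3 N/C.

E_r ≈ 442 N/C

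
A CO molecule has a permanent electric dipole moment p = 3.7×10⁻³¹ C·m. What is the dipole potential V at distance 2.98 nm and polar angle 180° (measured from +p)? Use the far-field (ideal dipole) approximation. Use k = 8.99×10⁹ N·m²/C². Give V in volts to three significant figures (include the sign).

The dipole potential is V = kp cosθ / r².
V = (8.99×10⁹)(3.70×10⁻³¹)·cos180° / (2.98×10⁻⁹)² = -3.746×10⁻⁴ V.

V ≈ -3.75×10⁻⁴ V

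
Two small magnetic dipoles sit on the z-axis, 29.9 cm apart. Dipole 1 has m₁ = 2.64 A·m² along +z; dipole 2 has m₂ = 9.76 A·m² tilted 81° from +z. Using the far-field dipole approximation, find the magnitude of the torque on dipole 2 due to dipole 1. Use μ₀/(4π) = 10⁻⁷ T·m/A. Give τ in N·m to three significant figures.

τ ≈ 1.90×10⁻⁴ N·m

Dipole B is on the axis of dipole A, so B₁ there is axial: B₁ = (μ₀/4π)·2m₁/r³ along +z.
B₁ = 2(10⁻⁷)(2.64)/(0.299)³ = 1.975×10⁻⁵ T.
τ = m₂ B₁ sinθ.
τ = (9.76)(1.975×10⁻⁵)·sin81° = 1.904×10⁻⁴ N·m.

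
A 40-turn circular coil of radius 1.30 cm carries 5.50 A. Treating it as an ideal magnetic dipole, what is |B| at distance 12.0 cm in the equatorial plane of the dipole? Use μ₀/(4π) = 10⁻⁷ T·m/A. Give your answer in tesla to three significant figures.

B ≈ 6.76×10⁻⁶ T

m = NIA = NIπa² = 40·(5.50)·π·(0.0130)² = 0.1168 A·m².
In the equatorial plane B = (μ₀/4π)·m/r³ (half the axial value).
B = (10⁻⁷)·(0.1168) / (0.120)³ = 6.759×10⁻⁶ T.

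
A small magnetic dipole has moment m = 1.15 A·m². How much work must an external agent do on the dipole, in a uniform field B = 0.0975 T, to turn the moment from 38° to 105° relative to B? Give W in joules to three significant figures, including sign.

W_ext = ΔU = −mB cosθ₂ + mB cosθ₁ = mB(cosθ₁ − cosθ₂).
W = (1.15)(0.0975)·(cos38° − cos105°) = (0.1121)·(+1.0468) = 0.1174 J.

W ≈ 0.117 J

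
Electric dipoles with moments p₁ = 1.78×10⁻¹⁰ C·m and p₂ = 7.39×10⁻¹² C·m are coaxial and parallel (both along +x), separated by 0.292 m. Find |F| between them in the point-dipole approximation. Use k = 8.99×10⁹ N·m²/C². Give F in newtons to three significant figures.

F ≈ 9.76×10⁻⁹ N

On-axis field of dipole 1 at distance r: E = 2kp₁/r³. Force on dipole 2 is F = p₂·dE/dr (gradient along axis).
dE/dr = −6kp₁/r⁴, so |F| = 6kp₁p₂/r⁴ (attractive for aligned moments).
F = 6(8.99×10⁹)(1.78×10⁻¹⁰)(7.39×10⁻¹²)/(0.292)⁴ = 9.760×10⁻⁹ N.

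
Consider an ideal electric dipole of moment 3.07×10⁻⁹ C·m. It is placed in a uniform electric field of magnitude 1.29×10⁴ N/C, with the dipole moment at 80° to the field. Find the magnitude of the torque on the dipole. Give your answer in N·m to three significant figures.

τ ≈ 3.90×10⁻⁵ N·m

Torque on an electric dipole: τ = pE sinθ.
τ = (3.07×10⁻⁹)(1.29×10⁴)·sin80° = 3.900×10⁻⁵ N·m.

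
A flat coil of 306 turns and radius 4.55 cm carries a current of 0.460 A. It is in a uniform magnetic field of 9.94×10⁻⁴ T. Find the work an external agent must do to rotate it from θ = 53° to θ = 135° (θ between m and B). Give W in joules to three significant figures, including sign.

m = NIA = NIπa² = 306·(0.460)·π·(0.0455)² = 0.9155 A·m².
W_ext = ΔU = −mB cosθ₂ + mB cosθ₁ = mB(cosθ₁ − cosθ₂).
W = (0.9155)(9.94×10⁻⁴)·(cos53° − cos135°) = (9.100×10⁻⁴)·(+1.3089) = 0.001191 J.

W ≈ 0.00119 J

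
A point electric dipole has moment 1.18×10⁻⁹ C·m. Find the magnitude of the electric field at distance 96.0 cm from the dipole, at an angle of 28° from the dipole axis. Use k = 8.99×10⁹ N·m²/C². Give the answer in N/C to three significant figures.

At angle θ the dipole field magnitude is E = (kp/r³)·√(1 + 3cos²θ).
kp/r³ = (8.99×10⁹)(1.18×10⁻⁹) / (0.960)³ = 11.99 N/C.
√(1 + 3cos²28°) = √(1 + 3·0.7796) = √3.3388 ≈ 1.8272.
E ≈ 11.99 × 1.827 = 21.91 N/C.

E ≈ 21.9 N/C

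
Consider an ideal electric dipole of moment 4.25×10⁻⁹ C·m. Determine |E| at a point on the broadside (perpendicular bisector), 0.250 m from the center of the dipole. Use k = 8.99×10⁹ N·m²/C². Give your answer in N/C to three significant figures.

E ≈ 2450 N/C

On the perpendicular bisector E = kp/r³ (half the axial value at the same distance).
E = (8.99×10⁹)(4.25×10⁻⁹) / (0.250)³ = 2445 N/C.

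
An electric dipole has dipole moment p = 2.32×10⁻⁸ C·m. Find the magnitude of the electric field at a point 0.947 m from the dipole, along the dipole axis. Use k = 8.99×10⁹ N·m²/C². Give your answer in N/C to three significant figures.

E ≈ 491 N/C

On the dipole axis E = 2kp/r³.
E = 2·(8.99×10⁹)(2.32×10⁻⁸) / (0.947)³ = 491.2 N/C.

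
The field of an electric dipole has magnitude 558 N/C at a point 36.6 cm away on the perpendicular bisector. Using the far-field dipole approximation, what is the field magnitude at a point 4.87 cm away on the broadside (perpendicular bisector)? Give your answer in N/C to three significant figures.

E ≈ 2.37×10⁵ N/C

Dipole fields scale as 1/r³ in the far field; the geometry is the same at both points.
E₂ = E₁ · (r₁/r₂)³ = 558 · (36.6/4.87)³.
(r₁/r₂)³ = (7.515)³ = 424.5.
E₂ ≈ 2.369×10⁵ N/C.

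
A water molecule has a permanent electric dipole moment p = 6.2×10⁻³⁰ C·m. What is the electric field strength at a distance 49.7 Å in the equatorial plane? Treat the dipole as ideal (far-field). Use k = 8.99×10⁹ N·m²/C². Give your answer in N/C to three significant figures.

E ≈ 4.54×10⁵ N/C

On the perpendicular bisector E = kp/r³ (half the axial value at the same distance).
E = (8.99×10⁹)(6.20×10⁻³⁰) / (4.97×10⁻⁹)³ = 4.540×10⁵ N/C.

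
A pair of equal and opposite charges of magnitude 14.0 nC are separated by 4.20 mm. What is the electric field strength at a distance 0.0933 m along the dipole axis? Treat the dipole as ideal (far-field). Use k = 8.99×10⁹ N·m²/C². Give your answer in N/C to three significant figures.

E ≈ 1300 N/C

Dipole moment p = qd = (1.40×10⁻⁸ C)(0.00420 m) = 5.88×10⁻¹¹ C·m.
On the dipole axis E = 2kp/r³.
E = 2·(8.99×10⁹)(5.88×10⁻¹¹) / (0.0933)³ = 1302 N/C.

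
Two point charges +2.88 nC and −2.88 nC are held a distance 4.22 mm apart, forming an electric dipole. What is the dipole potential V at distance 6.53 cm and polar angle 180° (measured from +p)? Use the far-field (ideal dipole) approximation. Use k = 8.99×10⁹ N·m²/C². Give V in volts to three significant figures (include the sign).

V ≈ -25.6 V

Dipole moment p = qd = (2.88×10⁻⁹ C)(0.00422 m) = 1.215×10⁻¹¹ C·m.
The dipole potential is V = kp cosθ / r².
V = (8.99×10⁹)(1.215×10⁻¹¹)·cos180° / (0.0653)² = -25.62 V.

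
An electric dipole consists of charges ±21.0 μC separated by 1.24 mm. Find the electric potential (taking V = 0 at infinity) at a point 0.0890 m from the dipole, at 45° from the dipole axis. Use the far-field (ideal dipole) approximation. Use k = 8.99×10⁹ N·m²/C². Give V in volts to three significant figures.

V ≈ 2.09×10⁴ V

Dipole moment p = qd = (2.10×10⁻⁵ C)(0.00124 m) = 2.604×10⁻⁸ C·m.
The dipole potential is V = kp cosθ / r².
V = (8.99×10⁹)(2.604×10⁻⁸)·cos45° / (0.0890)² = 2.090×10⁴ V.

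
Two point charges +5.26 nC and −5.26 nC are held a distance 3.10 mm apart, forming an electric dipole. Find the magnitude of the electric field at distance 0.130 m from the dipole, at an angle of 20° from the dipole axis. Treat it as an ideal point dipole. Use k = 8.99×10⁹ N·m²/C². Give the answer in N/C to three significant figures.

E ≈ 127 N/C

Dipole moment p = qd = (5.26×10⁻⁹ C)(0.00310 m) = 1.631×10⁻¹¹ C·m.
At angle θ the dipole field magnitude is E = (kp/r³)·√(1 + 3cos²θ).
kp/r³ = (8.99×10⁹)(1.631×10⁻¹¹) / (0.130)³ = 66.74 N/C.
√(1 + 3cos²20°) = √(1 + 3·0.8830) = √3.6491 ≈ 1.9103.
E ≈ 66.74 × 1.910 = 127.5 N/C.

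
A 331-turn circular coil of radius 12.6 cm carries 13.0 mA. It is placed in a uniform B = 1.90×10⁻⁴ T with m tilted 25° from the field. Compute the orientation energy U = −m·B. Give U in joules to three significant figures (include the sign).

U ≈ -3.70×10⁻⁵ J

m = NIA = NIπa² = 331·(0.0130)·π·(0.126)² = 0.2146 A·m².
U = −m·B = −mB cosθ.
U = −(0.2146)(1.90×10⁻⁴)·cos25° = -3.695×10⁻⁵ J.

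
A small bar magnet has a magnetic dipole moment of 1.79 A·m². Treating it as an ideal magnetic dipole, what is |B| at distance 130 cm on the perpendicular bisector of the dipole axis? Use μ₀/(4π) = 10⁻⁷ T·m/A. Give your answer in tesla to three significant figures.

In the equatorial plane B = (μ₀/4π)·m/r³ (half the axial value).
B = (10⁻⁷)·(1.79) / (1.30)³ = 8.147×10⁻⁸ T.

B ≈ 8.15×10⁻⁸ T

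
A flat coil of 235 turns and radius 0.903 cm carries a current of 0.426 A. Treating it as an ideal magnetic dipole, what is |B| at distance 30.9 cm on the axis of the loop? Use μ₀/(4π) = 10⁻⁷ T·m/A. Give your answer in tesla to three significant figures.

m = NIA = NIπa² = 235·(0.426)·π·(0.00903)² = 0.02565 A·m².
On axis B = (μ₀/4π)·2m/r³.
B = 2·(10⁻⁷)·(0.02565) / (0.309)³ = 1.739×10⁻⁷ T.

B ≈ 1.74×10⁻⁷ T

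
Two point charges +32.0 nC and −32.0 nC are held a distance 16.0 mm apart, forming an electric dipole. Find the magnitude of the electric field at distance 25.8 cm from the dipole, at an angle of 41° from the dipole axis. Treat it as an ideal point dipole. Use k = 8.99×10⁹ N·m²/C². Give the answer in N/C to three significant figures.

E ≈ 441 N/C

Dipole moment p = qd = (3.20×10⁻⁸ C)(0.0160 m) = 5.12×10⁻¹⁰ C·m.
At angle θ the dipole field magnitude is E = (kp/r³)·√(1 + 3cos²θ).
kp/r³ = (8.99×10⁹)(5.12×10⁻¹⁰) / (0.258)³ = 268.0 N/C.
√(1 + 3cos²41°) = √(1 + 3·0.5696) = √2.7088 ≈ 1.6458.
E ≈ 268.0 × 1.646 = 441.1 N/C.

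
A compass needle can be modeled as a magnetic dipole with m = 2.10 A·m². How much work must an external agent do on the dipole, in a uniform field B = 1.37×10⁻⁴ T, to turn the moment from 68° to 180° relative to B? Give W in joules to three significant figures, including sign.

W ≈ 3.95×10⁻⁴ J

W_ext = ΔU = −mB cosθ₂ + mB cosθ₁ = mB(cosθ₁ − cosθ₂).
W = (2.10)(1.37×10⁻⁴)·(cos68° − cos180°) = (2.877×10⁻⁴)·(+1.3746) = 3.955×10⁻⁴ J.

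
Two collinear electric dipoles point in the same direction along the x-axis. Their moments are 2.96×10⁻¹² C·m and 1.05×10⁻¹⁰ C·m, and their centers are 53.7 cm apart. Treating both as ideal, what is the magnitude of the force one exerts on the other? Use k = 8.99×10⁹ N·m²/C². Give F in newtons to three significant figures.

On-axis field of dipole 1 at distance r: E = 2kp₁/r³. Force on dipole 2 is F = p₂·dE/dr (gradient along axis).
dE/dr = −6kp₁/r⁴, so |F| = 6kp₁p₂/r⁴ (attractive for aligned moments).
F = 6(8.99×10⁹)(2.96×10⁻¹²)(1.05×10⁻¹⁰)/(0.537)⁴ = 2.016×10⁻¹⁰ N.

F ≈ 2.02×10⁻¹⁰ N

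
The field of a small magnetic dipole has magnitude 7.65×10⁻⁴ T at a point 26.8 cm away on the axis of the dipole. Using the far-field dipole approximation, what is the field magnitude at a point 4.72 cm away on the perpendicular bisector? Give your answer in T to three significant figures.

Dipole fields scale as 1/r³ in the far field.
The axial field is twice the equatorial field at the same r, so the geometry factor is 1/2.
B₂ = B₁ · (1/2) · (r₁/r₂)³ = 7.65×10⁻⁴ · 0.5 · (26.8/4.72)³.
(r₁/r₂)³ = (5.678)³ = 183.1.
B₂ ≈ 0.07002 T.

B ≈ 0.0700 T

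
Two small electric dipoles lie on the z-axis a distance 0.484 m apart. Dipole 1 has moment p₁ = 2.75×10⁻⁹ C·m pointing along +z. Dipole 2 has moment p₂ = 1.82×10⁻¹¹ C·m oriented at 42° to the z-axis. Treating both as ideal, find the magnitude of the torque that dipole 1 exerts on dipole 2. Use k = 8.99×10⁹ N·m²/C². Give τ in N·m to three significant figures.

τ ≈ 5.31×10⁻⁹ N·m

The second dipole sits on the axis of the first, so the field there is axial: E₁ = 2kp₁/r³ along +z.
E₁ = 2(8.99×10⁹)(2.75×10⁻⁹)/(0.484)³ = 436.1 N/C.
Torque on the second dipole: τ = p₂ E₁ sinθ.
τ = (1.82×10⁻¹¹)(436.1)·sin42° = 5.311×10⁻⁹ N·m.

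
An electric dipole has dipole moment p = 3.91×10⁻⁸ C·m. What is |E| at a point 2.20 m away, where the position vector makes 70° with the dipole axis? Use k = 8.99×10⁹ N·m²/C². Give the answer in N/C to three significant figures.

At angle θ the dipole field magnitude is E = (kp/r³)·√(1 + 3cos²θ).
kp/r³ = (8.99×10⁹)(3.91×10⁻⁸) / (2.20)³ = 33.01 N/C.
√(1 + 3cos²70°) = √(1 + 3·0.1170) = √1.3509 ≈ 1.1623.
E ≈ 33.01 × 1.162 = 38.37 N/C.

E ≈ 38.4 N/C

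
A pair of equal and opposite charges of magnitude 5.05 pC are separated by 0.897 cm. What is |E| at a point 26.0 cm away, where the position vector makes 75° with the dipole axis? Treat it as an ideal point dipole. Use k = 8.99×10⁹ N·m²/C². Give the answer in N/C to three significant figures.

E ≈ 0.0254 N/C

Dipole moment p = qd = (5.05×10⁻¹² C)(0.00897 m) = 4.53×10⁻¹⁴ C·m.
At angle θ the dipole field magnitude is E = (kp/r³)·√(1 + 3cos²θ).
kp/r³ = (8.99×10⁹)(4.53×10⁻¹⁴) / (0.260)³ = 0.02317 N/C.
√(1 + 3cos²75°) = √(1 + 3·0.0670) = √1.2010 ≈ 1.0959.
E ≈ 0.02317 × 1.096 = 0.02539 N/C.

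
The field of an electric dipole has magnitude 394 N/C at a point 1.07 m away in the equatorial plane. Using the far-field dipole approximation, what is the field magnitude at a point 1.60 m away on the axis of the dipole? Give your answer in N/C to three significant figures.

E ≈ 236 N/C

Dipole fields scale as 1/r³ in the far field.
The axial field is twice the equatorial field at the same r, so the geometry factor is 2/1.
E₂ = E₁ · (2/1) · (r₁/r₂)³ = 394 · 2 · (1.07/1.60)³.
(r₁/r₂)³ = (0.6687)³ = 0.2991.
E₂ ≈ 235.7 N/C.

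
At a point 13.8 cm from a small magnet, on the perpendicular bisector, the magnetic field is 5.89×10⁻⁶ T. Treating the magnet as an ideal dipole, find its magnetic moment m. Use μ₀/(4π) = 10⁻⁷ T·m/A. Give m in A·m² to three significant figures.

m ≈ 0.155 A·m²

In the equatorial plane B = (μ₀/4π)·m/r³, so m = Br³·4π/(μ₀).
m = (5.89×10⁻⁶)·(0.138)³ / (10⁻⁷) = 0.1548 A·m².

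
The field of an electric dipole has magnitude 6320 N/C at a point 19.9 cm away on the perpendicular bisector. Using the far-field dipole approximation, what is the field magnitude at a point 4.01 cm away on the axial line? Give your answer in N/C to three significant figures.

Dipole fields scale as 1/r³ in the far field.
The axial field is twice the equatorial field at the same r, so the geometry factor is 2/1.
E₂ = E₁ · (2/1) · (r₁/r₂)³ = 6320 · 2 · (19.9/4.01)³.
(r₁/r₂)³ = (4.963)³ = 122.2.
E₂ ≈ 1.545×10⁶ N/C.

E ≈ 1.54×10⁶ N/C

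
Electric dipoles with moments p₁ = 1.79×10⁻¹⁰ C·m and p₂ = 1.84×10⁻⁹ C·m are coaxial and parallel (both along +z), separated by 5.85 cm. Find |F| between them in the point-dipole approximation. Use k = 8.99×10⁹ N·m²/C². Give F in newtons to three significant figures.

F ≈ 0.00152 N

On-axis field of dipole 1 at distance r: E = 2kp₁/r³. Force on dipole 2 is F = p₂·dE/dr (gradient along axis).
dE/dr = −6kp₁/r⁴, so |F| = 6kp₁p₂/r⁴ (attractive for aligned moments).
F = 6(8.99×10⁹)(1.79×10⁻¹⁰)(1.84×10⁻⁹)/(0.0585)⁴ = 0.001517 N.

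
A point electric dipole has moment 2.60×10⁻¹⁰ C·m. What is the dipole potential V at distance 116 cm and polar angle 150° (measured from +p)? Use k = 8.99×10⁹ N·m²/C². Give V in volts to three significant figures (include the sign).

The dipole potential is V = kp cosθ / r².
V = (8.99×10⁹)(2.60×10⁻¹⁰)·cos150° / (1.16)² = -1.504 V.

V ≈ -1.50 V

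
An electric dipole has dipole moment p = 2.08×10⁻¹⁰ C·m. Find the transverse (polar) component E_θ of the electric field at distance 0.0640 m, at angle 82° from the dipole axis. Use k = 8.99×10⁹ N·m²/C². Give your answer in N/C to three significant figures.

E_θ ≈ 7060 N/C

For a dipole, E_θ = (kp sinθ)/r³.
kp/r³ = (8.99×10⁹)(2.08×10⁻¹⁰)/(0.0640)³ = 7133 N/C.
E_θ = 7133·sin82° = 7064 N/C.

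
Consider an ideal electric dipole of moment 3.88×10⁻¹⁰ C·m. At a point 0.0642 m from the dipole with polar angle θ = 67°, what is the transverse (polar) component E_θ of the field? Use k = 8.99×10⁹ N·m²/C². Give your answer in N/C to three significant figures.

For a dipole, E_θ = (kp sinθ)/r³.
kp/r³ = (8.99×10⁹)(3.88×10⁻¹⁰)/(0.0642)³ = 1.318×10⁴ N/C.
E_θ = 1.318×10⁴·sin67° = 1.213×10⁴ N/C.

E_θ ≈ 1.21×10⁴ N/C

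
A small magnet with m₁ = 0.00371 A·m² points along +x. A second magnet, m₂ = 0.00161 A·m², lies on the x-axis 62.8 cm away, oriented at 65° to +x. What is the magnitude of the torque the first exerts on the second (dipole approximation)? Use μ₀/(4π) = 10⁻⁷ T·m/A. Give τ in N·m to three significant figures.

Dipole B is on the axis of dipole A, so B₁ there is axial: B₁ = (μ₀/4π)·2m₁/r³ along +x.
B₁ = 2(10⁻⁷)(0.00371)/(0.628)³ = 2.996×10⁻⁹ T.
τ = m₂ B₁ sinθ.
τ = (0.00161)(2.996×10⁻⁹)·sin65° = 4.371×10⁻¹² N·m.

τ ≈ 4.37×10⁻¹² N·m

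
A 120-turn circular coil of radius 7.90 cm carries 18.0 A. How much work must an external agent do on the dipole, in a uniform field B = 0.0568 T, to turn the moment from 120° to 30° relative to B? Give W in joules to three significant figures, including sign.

W ≈ -3.29 J

m = NIA = NIπa² = 120·(18.0)·π·(0.0790)² = 42.35 A·m².
W_ext = ΔU = −mB cosθ₂ + mB cosθ₁ = mB(cosθ₁ − cosθ₂).
W = (42.35)(0.0568)·(cos120° − cos30°) = (2.405)·(-1.3660) = -3.286 J.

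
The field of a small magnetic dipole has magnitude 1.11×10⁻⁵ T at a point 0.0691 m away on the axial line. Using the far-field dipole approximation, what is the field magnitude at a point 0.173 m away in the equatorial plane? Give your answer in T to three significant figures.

B ≈ 3.54×10⁻⁷ T

Dipole fields scale as 1/r³ in the far field.
The axial field is twice the equatorial field at the same r, so the geometry factor is 1/2.
B₂ = B₁ · (1/2) · (r₁/r₂)³ = 1.11×10⁻⁵ · 0.5 · (0.0691/0.173)³.
(r₁/r₂)³ = (0.3994)³ = 0.06372.
B₂ ≈ 3.537×10⁻⁷ T.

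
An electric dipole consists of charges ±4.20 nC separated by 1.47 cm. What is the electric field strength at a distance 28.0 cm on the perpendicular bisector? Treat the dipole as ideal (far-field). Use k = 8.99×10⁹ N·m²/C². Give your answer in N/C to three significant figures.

Dipole moment p = qd = (4.20×10⁻⁹ C)(0.0147 m) = 6.174×10⁻¹¹ C·m.
In the equatorial plane E = kp/r³.
E = (8.99×10⁹)(6.174×10⁻¹¹) / (0.280)³ = 25.28 N/C.

E ≈ 25.3 N/C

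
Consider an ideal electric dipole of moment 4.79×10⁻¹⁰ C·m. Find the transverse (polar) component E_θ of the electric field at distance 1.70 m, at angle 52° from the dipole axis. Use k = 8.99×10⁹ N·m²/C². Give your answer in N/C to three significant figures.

E_θ ≈ 0.691 N/C

For a dipole, E_θ = (kp sinθ)/r³.
kp/r³ = (8.99×10⁹)(4.79×10⁻¹⁰)/(1.70)³ = 0.8765 N/C.
E_θ = 0.8765·sin52° = 0.6907 N/C.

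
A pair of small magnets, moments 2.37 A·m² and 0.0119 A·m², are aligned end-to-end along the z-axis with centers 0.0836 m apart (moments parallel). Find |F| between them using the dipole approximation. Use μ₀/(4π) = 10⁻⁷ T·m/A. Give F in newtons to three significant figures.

On-axis B of dipole 1: B = (μ₀/4π)·2m₁/r³. Force on dipole 2: F = m₂·dB/dr.
dB/dr = −(μ₀/4π)·6m₁/r⁴, so |F| = (μ₀/4π)·6m₁m₂/r⁴.
F = 6(10⁻⁷)(2.37)(0.0119)/(0.0836)⁴ = 3.464×10⁻⁴ N.

F ≈ 3.46×10⁻⁴ N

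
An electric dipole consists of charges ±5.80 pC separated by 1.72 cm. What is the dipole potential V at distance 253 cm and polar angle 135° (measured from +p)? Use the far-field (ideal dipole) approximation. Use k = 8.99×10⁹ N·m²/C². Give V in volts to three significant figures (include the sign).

Dipole moment p = qd = (5.80×10⁻¹² C)(0.0172 m) = 9.976×10⁻¹⁴ C·m.
The dipole potential is V = kp cosθ / r².
V = (8.99×10⁹)(9.976×10⁻¹⁴)·cos135° / (2.53)² = -9.907×10⁻⁵ V.

V ≈ -9.91×10⁻⁵ V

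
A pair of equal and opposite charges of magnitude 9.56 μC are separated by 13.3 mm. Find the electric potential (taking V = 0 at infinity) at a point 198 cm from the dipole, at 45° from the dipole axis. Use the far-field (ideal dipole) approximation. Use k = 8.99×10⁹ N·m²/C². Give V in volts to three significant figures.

Dipole moment p = qd = (9.56×10⁻⁶ C)(0.0133 m) = 1.271×10⁻⁷ C·m.
The dipole potential is V = kp cosθ / r².
V = (8.99×10⁹)(1.271×10⁻⁷)·cos45° / (1.98)² = 206.1 V.

V ≈ 206 V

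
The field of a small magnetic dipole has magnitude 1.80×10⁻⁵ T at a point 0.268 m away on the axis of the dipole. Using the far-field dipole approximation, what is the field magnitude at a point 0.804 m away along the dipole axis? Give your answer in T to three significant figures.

B ≈ 6.67×10⁻⁷ T

Dipole fields scale as 1/r³ in the far field; the geometry is the same at both points.
B₂ = B₁ · (r₁/r₂)³ = 1.80×10⁻⁵ · (0.268/0.804)³.
(r₁/r₂)³ = (0.3333)³ = 0.03704.
B₂ ≈ 6.667×10⁻⁷ T.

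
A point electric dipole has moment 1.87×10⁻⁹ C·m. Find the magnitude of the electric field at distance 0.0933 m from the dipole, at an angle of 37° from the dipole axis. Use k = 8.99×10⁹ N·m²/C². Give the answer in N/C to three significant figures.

At angle θ the dipole field magnitude is E = (kp/r³)·√(1 + 3cos²θ).
kp/r³ = (8.99×10⁹)(1.87×10⁻⁹) / (0.0933)³ = 2.070×10⁴ N/C.
√(1 + 3cos²37°) = √(1 + 3·0.6378) = √2.9135 ≈ 1.7069.
E ≈ 2.070×10⁴ × 1.707 = 3.533×10⁴ N/C.

E ≈ 3.53×10⁴ N/C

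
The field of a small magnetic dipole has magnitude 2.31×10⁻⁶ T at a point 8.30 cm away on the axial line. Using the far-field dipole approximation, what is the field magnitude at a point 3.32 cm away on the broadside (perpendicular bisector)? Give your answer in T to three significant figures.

B ≈ 1.80×10⁻⁵ T

Dipole fields scale as 1/r³ in the far field.
The axial field is twice the equatorial field at the same r, so the geometry factor is 1/2.
B₂ = B₁ · (1/2) · (r₁/r₂)³ = 2.31×10⁻⁶ · 0.5 · (8.30/3.32)³.
(r₁/r₂)³ = (2.5)³ = 15.62.
B₂ ≈ 1.805×10⁻⁵ T.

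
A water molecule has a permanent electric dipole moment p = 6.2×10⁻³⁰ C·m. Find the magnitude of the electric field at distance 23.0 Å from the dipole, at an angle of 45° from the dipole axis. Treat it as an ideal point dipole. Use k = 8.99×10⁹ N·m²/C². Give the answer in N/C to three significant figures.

E ≈ 7.24×10⁶ N/C

At angle θ the dipole field magnitude is E = (kp/r³)·√(1 + 3cos²θ).
kp/r³ = (8.99×10⁹)(6.20×10⁻³⁰) / (2.30×10⁻⁹)³ = 4.581×10⁶ N/C.
√(1 + 3cos²45°) = √(1 + 3·0.5000) = √2.5000 ≈ 1.5811.
E ≈ 4.581×10⁶ × 1.581 = 7.243×10⁶ N/C.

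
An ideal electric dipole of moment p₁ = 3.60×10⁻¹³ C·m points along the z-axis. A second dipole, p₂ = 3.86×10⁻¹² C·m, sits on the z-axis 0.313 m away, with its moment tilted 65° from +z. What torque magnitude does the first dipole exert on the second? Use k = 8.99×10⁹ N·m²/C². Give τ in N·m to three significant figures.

τ ≈ 7.38×10⁻¹³ N·m

The second dipole sits on the axis of the first, so the field there is axial: E₁ = 2kp₁/r³ along +z.
E₁ = 2(8.99×10⁹)(3.60×10⁻¹³)/(0.313)³ = 0.2111 N/C.
Torque on the second dipole: τ = p₂ E₁ sinθ.
τ = (3.86×10⁻¹²)(0.2111)·sin65° = 7.385×10⁻¹³ N·m.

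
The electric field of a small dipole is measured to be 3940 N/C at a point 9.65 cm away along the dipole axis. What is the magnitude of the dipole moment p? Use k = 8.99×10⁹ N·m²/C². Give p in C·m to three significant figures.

On axis E = 2kp/r³, so p = Er³/(2k).
p = (3940)·(0.0965)³ / (2·8.99×10⁹) = 1.969×10⁻¹⁰ C·m.

p ≈ 1.97×10⁻¹⁰ C·m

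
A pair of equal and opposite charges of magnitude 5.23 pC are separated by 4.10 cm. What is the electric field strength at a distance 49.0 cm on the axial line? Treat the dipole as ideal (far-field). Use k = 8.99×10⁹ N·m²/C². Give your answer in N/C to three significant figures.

Dipole moment p = qd = (5.23×10⁻¹² C)(0.0410 m) = 2.144×10⁻¹³ C·m.
On the dipole axis E = 2kp/r³.
E = 2·(8.99×10⁹)(2.144×10⁻¹³) / (0.490)³ = 0.03277 N/C.

E ≈ 0.0328 N/C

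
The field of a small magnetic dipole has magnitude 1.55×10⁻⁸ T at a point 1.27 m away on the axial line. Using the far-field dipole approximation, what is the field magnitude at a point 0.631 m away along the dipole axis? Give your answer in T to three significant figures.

B ≈ 1.26×10⁻⁷ T

Dipole fields scale as 1/r³ in the far field; the geometry is the same at both points.
B₂ = B₁ · (r₁/r₂)³ = 1.55×10⁻⁸ · (1.27/0.631)³.
(r₁/r₂)³ = (2.013)³ = 8.153.
B₂ ≈ 1.264×10⁻⁷ T.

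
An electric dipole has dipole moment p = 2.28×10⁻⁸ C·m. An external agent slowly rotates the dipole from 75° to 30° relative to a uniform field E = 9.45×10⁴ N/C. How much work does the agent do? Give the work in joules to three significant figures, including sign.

W_ext = ΔU = U(θ₂) − U(θ₁) = −pE cosθ₂ − (−pE cosθ₁) = pE(cosθ₁ − cosθ₂).
W = (2.28×10⁻⁸)(9.45×10⁴)·(cos75° − cos30°) = (0.002155)·(-0.6072) = -0.001308 J.

W ≈ -0.00131 J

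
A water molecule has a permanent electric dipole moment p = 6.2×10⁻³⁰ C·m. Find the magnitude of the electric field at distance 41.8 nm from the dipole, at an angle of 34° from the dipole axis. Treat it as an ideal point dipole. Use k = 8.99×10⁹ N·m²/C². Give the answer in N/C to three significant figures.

E ≈ 1340 N/C

At angle θ the dipole field magnitude is E = (kp/r³)·√(1 + 3cos²θ).
kp/r³ = (8.99×10⁹)(6.20×10⁻³⁰) / (4.18×10⁻⁸)³ = 763.2 N/C.
√(1 + 3cos²34°) = √(1 + 3·0.6873) = √3.0619 ≈ 1.7498.
E ≈ 763.2 × 1.750 = 1335 N/C.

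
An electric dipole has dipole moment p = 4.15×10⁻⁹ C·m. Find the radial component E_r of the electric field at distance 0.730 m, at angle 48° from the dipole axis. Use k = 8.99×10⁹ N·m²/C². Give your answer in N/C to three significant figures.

E_r ≈ 128 N/C

For a dipole, E_r = (2kp cosθ)/r³.
kp/r³ = (8.99×10⁹)(4.15×10⁻⁹)/(0.730)³ = 95.90 N/C.
E_r = 2·95.90·cos48° = 128.3 N/C.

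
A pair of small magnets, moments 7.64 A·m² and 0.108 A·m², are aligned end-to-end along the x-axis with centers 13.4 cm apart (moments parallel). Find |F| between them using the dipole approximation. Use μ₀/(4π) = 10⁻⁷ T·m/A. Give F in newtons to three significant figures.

On-axis B of dipole 1: B = (μ₀/4π)·2m₁/r³. Force on dipole 2: F = m₂·dB/dr.
dB/dr = −(μ₀/4π)·6m₁/r⁴, so |F| = (μ₀/4π)·6m₁m₂/r⁴.
F = 6(10⁻⁷)(7.64)(0.108)/(0.134)⁴ = 0.001535 N.

F ≈ 0.00154 N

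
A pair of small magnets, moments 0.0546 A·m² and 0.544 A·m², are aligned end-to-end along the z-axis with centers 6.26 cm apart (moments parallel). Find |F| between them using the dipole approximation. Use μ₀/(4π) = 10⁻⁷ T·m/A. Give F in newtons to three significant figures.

F ≈ 0.00116 N

On-axis B of dipole 1: B = (μ₀/4π)·2m₁/r³. Force on dipole 2: F = m₂·dB/dr.
dB/dr = −(μ₀/4π)·6m₁/r⁴, so |F| = (μ₀/4π)·6m₁m₂/r⁴.
F = 6(10⁻⁷)(0.0546)(0.544)/(0.0626)⁴ = 0.001161 N.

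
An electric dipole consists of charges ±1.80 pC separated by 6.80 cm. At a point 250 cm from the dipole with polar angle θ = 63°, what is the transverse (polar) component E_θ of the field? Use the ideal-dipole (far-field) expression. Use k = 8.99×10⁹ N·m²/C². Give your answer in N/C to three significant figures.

Dipole moment p = qd = (1.80×10⁻¹² C)(0.0680 m) = 1.224×10⁻¹³ C·m.
For a dipole, E_θ = (kp sinθ)/r³.
kp/r³ = (8.99×10⁹)(1.224×10⁻¹³)/(2.50)³ = 7.042×10⁻⁵ N/C.
E_θ = 7.042×10⁻⁵·sin63° = 6.275×10⁻⁵ N/C.

E_θ ≈ 6.27×10⁻⁵ N/C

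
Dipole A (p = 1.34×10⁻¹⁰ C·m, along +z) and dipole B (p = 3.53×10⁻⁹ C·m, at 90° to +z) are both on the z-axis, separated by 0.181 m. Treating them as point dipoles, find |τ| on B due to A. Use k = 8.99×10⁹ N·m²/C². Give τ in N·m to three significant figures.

The second dipole sits on the axis of the first, so the field there is axial: E₁ = 2kp₁/r³ along +z.
E₁ = 2(8.99×10⁹)(1.34×10⁻¹⁰)/(0.181)³ = 406.3 N/C.
Torque on the second dipole: τ = p₂ E₁ sinθ.
τ = (3.53×10⁻⁹)(406.3)·sin90° = 1.434×10⁻⁶ N·m.

τ ≈ 1.43×10⁻⁶ N·m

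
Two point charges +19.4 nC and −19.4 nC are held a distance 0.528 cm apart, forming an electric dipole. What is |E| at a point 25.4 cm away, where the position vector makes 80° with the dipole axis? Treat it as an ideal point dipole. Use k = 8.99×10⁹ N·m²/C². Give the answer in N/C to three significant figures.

Dipole moment p = qd = (1.94×10⁻⁸ C)(0.00528 m) = 1.024×10⁻¹⁰ C·m.
At angle θ the dipole field magnitude is E = (kp/r³)·√(1 + 3cos²θ).
kp/r³ = (8.99×10⁹)(1.024×10⁻¹⁰) / (0.254)³ = 56.18 N/C.
√(1 + 3cos²80°) = √(1 + 3·0.0302) = √1.0905 ≈ 1.0443.
E ≈ 56.18 × 1.044 = 58.66 N/C.

E ≈ 58.7 N/C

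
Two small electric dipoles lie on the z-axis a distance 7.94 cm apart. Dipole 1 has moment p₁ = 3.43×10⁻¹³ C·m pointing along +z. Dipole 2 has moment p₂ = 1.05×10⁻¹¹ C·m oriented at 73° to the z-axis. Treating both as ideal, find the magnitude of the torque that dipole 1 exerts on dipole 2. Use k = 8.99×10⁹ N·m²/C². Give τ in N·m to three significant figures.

The second dipole sits on the axis of the first, so the field there is axial: E₁ = 2kp₁/r³ along +z.
E₁ = 2(8.99×10⁹)(3.43×10⁻¹³)/(0.0794)³ = 12.32 N/C.
Torque on the second dipole: τ = p₂ E₁ sinθ.
τ = (1.05×10⁻¹¹)(12.32)·sin73° = 1.237×10⁻¹⁰ N·m.

τ ≈ 1.24×10⁻¹⁰ N·m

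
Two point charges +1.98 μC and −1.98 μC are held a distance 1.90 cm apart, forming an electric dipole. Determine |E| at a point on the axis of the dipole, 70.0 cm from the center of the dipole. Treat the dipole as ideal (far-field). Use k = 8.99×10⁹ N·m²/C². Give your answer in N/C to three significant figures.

E ≈ 1970 N/C

Dipole moment p = qd = (1.98×10⁻⁶ C)(0.0190 m) = 3.762×10⁻⁸ C·m.
On the dipole axis E = 2kp/r³.
E = 2·(8.99×10⁹)(3.762×10⁻⁸) / (0.700)³ = 1972 N/C.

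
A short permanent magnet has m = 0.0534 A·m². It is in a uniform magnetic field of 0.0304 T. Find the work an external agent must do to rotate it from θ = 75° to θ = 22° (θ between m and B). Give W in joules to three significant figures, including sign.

W_ext = ΔU = −mB cosθ₂ + mB cosθ₁ = mB(cosθ₁ − cosθ₂).
W = (0.0534)(0.0304)·(cos75° − cos22°) = (0.001623)·(-0.6684) = -0.001085 J.

W ≈ -0.00108 J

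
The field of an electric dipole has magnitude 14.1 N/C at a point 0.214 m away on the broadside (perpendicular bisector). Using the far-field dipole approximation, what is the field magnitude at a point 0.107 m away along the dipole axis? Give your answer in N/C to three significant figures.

Dipole fields scale as 1/r³ in the far field.
The axial field is twice the equatorial field at the same r, so the geometry factor is 2/1.
E₂ = E₁ · (2/1) · (r₁/r₂)³ = 14.1 · 2 · (0.214/0.107)³.
(r₁/r₂)³ = (2)³ = 8.
E₂ ≈ 225.6 N/C.

E ≈ 226 N/C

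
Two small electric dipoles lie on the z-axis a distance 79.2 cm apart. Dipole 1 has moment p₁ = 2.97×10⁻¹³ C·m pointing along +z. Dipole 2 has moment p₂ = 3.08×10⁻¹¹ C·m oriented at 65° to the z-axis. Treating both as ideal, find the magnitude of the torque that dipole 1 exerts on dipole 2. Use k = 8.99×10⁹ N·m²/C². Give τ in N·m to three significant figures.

τ ≈ 3.00×10⁻¹³ N·m

The second dipole sits on the axis of the first, so the field there is axial: E₁ = 2kp₁/r³ along +z.
E₁ = 2(8.99×10⁹)(2.97×10⁻¹³)/(0.792)³ = 0.01075 N/C.
Torque on the second dipole: τ = p₂ E₁ sinθ.
τ = (3.08×10⁻¹¹)(0.01075)·sin65° = 3.001×10⁻¹³ N·m.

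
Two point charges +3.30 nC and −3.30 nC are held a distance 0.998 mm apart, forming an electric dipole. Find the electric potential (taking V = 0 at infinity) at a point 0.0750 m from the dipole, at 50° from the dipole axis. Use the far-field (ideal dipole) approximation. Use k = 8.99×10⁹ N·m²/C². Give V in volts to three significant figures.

Dipole moment p = qd = (3.30×10⁻⁹ C)(9.98×10⁻⁴ m) = 3.293×10⁻¹² C·m.
The dipole potential is V = kp cosθ / r².
V = (8.99×10⁹)(3.293×10⁻¹²)·cos50° / (0.0750)² = 3.383 V.

V ≈ 3.38 V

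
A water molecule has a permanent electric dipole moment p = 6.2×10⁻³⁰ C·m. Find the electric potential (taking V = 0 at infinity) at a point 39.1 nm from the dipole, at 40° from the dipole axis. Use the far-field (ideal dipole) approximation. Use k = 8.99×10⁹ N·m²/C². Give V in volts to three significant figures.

The dipole potential is V = kp cosθ / r².
V = (8.99×10⁹)(6.20×10⁻³⁰)·cos40° / (3.91×10⁻⁸)² = 2.793×10⁻⁵ V.

V ≈ 2.79×10⁻⁵ V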